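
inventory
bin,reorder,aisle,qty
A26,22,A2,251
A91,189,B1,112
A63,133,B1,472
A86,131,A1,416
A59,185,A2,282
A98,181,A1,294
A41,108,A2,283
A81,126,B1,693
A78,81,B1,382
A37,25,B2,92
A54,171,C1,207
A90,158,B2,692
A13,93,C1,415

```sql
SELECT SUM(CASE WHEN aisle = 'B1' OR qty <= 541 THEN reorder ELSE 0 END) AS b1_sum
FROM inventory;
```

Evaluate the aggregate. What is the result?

bin=A26: ✓ → 22
bin=A91: ✓ → 189
bin=A63: ✓ → 133
bin=A86: ✓ → 131
bin=A59: ✓ → 185
bin=A98: ✓ → 181
bin=A41: ✓ → 108
bin=A81: ✓ → 126
bin=A78: ✓ → 81
bin=A37: ✓ → 25
bin=A54: ✓ → 171
bin=A90: ✗
bin=A13: ✓ → 93
b1_sum = 22 + 189 + 133 + 131 + 185 + 181 + 108 + 126 + 81 + 25 + 171 + 93 = 1445

1445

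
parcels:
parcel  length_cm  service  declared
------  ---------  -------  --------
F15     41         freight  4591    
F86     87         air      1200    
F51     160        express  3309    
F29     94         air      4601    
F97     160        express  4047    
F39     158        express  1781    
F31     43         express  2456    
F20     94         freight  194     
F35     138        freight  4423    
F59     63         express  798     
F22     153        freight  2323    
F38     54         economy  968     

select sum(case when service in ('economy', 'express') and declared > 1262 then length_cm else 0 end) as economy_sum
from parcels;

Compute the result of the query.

521

parcel=F15: ✗
parcel=F86: ✗
parcel=F51: ✓ → 160
parcel=F29: ✗
parcel=F97: ✓ → 160
parcel=F39: ✓ → 158
parcel=F31: ✓ → 43
parcel=F20: ✗
parcel=F35: ✗
parcel=F59: ✗
parcel=F22: ✗
parcel=F38: ✗
economy_sum = 160 + 160 + 158 + 43 = 521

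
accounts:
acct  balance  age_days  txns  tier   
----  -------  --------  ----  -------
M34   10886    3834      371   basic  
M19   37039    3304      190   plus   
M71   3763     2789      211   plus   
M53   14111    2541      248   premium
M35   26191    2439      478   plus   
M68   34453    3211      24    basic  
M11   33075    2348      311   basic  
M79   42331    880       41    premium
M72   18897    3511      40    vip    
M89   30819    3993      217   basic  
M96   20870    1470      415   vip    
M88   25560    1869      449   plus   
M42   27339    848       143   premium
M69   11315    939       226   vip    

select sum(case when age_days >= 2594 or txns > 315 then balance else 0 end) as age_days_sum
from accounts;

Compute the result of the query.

acct=M34: ✓ → 10886
acct=M19: ✓ → 37039
acct=M71: ✓ → 3763
acct=M53: ✗
acct=M35: ✓ → 26191
acct=M68: ✓ → 34453
acct=M11: ✗
acct=M79: ✗
acct=M72: ✓ → 18897
acct=M89: ✓ → 30819
acct=M96: ✓ → 20870
acct=M88: ✓ → 25560
acct=M42: ✗
acct=M69: ✗
age_days_sum = 10886 + 37039 + 3763 + 26191 + 34453 + 18897 + 30819 + 20870 + 25560 = 208478

208478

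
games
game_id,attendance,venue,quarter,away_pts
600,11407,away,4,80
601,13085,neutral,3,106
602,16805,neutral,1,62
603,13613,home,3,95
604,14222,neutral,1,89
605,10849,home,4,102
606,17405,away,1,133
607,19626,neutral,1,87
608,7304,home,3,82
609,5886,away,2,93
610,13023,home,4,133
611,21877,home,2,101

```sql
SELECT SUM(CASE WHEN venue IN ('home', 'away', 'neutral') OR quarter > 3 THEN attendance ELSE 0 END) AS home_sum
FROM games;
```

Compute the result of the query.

165102

game_id=600: ✓ → 11407
game_id=601: ✓ → 13085
game_id=602: ✓ → 16805
game_id=603: ✓ → 13613
game_id=604: ✓ → 14222
game_id=605: ✓ → 10849
game_id=606: ✓ → 17405
game_id=607: ✓ → 19626
game_id=608: ✓ → 7304
game_id=609: ✓ → 5886
game_id=610: ✓ → 13023
game_id=611: ✓ → 21877
home_sum = 11407 + 13085 + 16805 + 13613 + 14222 + 10849 + 17405 + 19626 + 7304 + 5886 + 13023 + 21877 = 165102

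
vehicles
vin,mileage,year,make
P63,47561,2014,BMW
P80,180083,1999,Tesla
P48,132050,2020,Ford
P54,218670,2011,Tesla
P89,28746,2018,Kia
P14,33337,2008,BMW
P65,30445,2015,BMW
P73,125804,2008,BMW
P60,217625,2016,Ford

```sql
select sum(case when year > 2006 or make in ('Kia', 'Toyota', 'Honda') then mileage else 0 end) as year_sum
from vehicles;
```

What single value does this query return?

vin=P63: ✓ → 47561
vin=P80: ✗
vin=P48: ✓ → 132050
vin=P54: ✓ → 218670
vin=P89: ✓ → 28746
vin=P14: ✓ → 33337
vin=P65: ✓ → 30445
vin=P73: ✓ → 125804
vin=P60: ✓ → 217625
year_sum = 47561 + 132050 + 218670 + 28746 + 33337 + 30445 + 125804 + 217625 = 834238

834238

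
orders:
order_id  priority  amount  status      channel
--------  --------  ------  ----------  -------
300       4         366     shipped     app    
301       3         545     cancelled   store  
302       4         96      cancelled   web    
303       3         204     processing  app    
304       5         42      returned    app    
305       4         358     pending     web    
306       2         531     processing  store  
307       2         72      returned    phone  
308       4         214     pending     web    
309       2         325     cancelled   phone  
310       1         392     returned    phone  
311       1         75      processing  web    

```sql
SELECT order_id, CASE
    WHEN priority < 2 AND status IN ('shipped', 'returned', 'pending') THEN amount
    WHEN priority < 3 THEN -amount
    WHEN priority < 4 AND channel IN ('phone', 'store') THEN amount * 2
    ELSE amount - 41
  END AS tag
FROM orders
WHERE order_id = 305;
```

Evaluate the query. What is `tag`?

317

order_id = 305: priority=4, amount=358, status=pending, channel=web.
priority < 2 AND status IN ('shipped', 'returned', 'pending') → false
priority < 3 → false
priority < 4 AND channel IN ('phone', 'store') → false
No prior WHEN matched → ELSE → 317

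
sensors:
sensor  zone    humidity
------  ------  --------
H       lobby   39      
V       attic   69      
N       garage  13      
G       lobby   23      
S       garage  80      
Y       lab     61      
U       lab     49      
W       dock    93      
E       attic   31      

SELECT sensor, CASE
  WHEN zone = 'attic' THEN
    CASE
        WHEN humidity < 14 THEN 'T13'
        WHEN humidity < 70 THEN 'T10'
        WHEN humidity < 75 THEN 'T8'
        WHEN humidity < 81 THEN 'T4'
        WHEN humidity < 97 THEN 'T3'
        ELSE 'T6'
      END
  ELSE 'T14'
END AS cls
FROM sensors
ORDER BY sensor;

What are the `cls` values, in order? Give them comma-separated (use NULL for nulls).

sensor=E: zone='attic' → inner[humidity < 70] → T10
sensor=G: zone='lobby' → outer ELSE → T14
sensor=H: zone='lobby' → outer ELSE → T14
sensor=N: zone='garage' → outer ELSE → T14
sensor=S: zone='garage' → outer ELSE → T14
sensor=U: zone='lab' → outer ELSE → T14
sensor=V: zone='attic' → inner[humidity < 70] → T10
sensor=W: zone='dock' → outer ELSE → T14
sensor=Y: zone='lab' → outer ELSE → T14

T10, T14, T14, T14, T14, T14, T10, T14, T14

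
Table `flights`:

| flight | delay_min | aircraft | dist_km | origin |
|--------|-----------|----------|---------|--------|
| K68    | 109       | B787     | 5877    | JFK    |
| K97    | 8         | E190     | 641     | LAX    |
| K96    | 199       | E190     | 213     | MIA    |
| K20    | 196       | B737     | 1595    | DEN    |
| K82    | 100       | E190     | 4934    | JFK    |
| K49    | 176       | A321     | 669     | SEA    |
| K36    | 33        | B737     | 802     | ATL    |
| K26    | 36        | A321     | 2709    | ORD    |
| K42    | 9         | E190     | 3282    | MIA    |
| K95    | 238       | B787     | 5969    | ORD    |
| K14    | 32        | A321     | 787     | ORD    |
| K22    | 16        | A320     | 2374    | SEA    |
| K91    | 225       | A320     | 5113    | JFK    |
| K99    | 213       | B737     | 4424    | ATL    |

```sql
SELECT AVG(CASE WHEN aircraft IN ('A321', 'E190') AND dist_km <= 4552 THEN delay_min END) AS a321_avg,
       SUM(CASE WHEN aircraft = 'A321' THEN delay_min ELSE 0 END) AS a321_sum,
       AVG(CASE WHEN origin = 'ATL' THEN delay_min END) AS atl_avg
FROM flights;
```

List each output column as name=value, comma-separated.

[a321_avg: aircraft IN ('A321', 'E190') AND dist_km <= 4552]
flight=K68: ✗
flight=K97: ✓ → 8
flight=K96: ✓ → 199
flight=K20: ✗
flight=K82: ✗
flight=K49: ✓ → 176
flight=K36: ✗
flight=K26: ✓ → 36
flight=K42: ✓ → 9
flight=K95: ✗
flight=K14: ✓ → 32
flight=K22: ✗
flight=K91: ✗
flight=K99: ✗
a321_avg = (8 + 199 + 176 + 36 + 9 + 32) / 6 = 76.6666666667
—
[a321_sum: aircraft = 'A321']
flight=K68: ✗
flight=K97: ✗
flight=K96: ✗
flight=K20: ✗
flight=K82: ✗
flight=K49: ✓ → 176
flight=K36: ✗
flight=K26: ✓ → 36
flight=K42: ✗
flight=K95: ✗
flight=K14: ✓ → 32
flight=K22: ✗
flight=K91: ✗
flight=K99: ✗
a321_sum = 176 + 36 + 32 = 244
—
[atl_avg: origin = 'ATL']
flight=K68: ✗
flight=K97: ✗
flight=K96: ✗
flight=K20: ✗
flight=K82: ✗
flight=K49: ✗
flight=K36: ✓ → 33
flight=K26: ✗
flight=K42: ✗
flight=K95: ✗
flight=K14: ✗
flight=K22: ✗
flight=K91: ✗
flight=K99: ✓ → 213
atl_avg = (33 + 213) / 2 = 123

a321_avg=76.6666666667, a321_sum=244, atl_avg=123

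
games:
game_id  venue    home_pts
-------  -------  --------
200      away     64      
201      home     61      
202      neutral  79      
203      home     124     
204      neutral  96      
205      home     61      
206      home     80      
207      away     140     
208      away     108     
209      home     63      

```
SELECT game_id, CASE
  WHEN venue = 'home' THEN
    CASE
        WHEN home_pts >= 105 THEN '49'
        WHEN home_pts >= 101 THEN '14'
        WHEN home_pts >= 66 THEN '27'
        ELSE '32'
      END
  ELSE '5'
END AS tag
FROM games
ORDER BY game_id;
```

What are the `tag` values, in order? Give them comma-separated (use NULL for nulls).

game_id=200: venue='away' → outer ELSE → 5
game_id=201: venue='home' → inner[ELSE] → 32
game_id=202: venue='neutral' → outer ELSE → 5
game_id=203: venue='home' → inner[home_pts >= 105] → 49
game_id=204: venue='neutral' → outer ELSE → 5
game_id=205: venue='home' → inner[ELSE] → 32
game_id=206: venue='home' → inner[home_pts >= 66] → 27
game_id=207: venue='away' → outer ELSE → 5
game_id=208: venue='away' → outer ELSE → 5
game_id=209: venue='home' → inner[ELSE] → 32

5, 32, 5, 49, 5, 32, 27, 5, 5, 32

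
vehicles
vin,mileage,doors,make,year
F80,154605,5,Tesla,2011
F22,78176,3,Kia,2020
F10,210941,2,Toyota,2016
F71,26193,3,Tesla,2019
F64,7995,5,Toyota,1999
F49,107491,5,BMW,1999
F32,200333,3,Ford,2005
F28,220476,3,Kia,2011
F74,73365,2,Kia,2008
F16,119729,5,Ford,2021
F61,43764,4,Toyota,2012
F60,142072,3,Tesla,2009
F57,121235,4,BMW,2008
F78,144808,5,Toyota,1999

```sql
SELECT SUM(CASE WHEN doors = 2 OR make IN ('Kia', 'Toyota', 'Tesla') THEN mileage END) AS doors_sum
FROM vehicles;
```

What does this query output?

1102395

vin=F80: ✓ → 154605
vin=F22: ✓ → 78176
vin=F10: ✓ → 210941
vin=F71: ✓ → 26193
vin=F64: ✓ → 7995
vin=F49: ✗
vin=F32: ✗
vin=F28: ✓ → 220476
vin=F74: ✓ → 73365
vin=F16: ✗
vin=F61: ✓ → 43764
vin=F60: ✓ → 142072
vin=F57: ✗
vin=F78: ✓ → 144808
doors_sum = 154605 + 78176 + 210941 + 26193 + 7995 + 220476 + 73365 + 43764 + 142072 + 144808 = 1102395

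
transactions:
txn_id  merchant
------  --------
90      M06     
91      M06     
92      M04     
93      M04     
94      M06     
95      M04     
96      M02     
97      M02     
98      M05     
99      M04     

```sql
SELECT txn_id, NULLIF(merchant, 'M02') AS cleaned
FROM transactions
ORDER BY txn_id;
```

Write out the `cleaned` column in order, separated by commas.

txn_id=90: merchant=M06 vs M02: differ → M06
txn_id=91: merchant=M06 vs M02: differ → M06
txn_id=92: merchant=M04 vs M02: differ → M04
txn_id=93: merchant=M04 vs M02: differ → M04
txn_id=94: merchant=M06 vs M02: differ → M06
txn_id=95: merchant=M04 vs M02: differ → M04
txn_id=96: merchant=M02 vs M02: equal → NULL
txn_id=97: merchant=M02 vs M02: equal → NULL
txn_id=98: merchant=M05 vs M02: differ → M05
txn_id=99: merchant=M04 vs M02: differ → M04

M06, M06, M04, M04, M06, M04, NULL, NULL, M05, M04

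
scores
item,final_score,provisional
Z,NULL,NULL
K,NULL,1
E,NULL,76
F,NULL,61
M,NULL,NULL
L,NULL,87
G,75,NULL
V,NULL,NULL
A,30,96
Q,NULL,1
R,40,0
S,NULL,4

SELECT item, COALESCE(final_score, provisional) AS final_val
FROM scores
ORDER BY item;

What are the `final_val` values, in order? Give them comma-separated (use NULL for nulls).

30, 76, 61, 75, 1, 87, NULL, 1, 40, 4, NULL, NULL

item=A: final_score=30 → 30
item=E: final_score=NULL, provisional=76 → 76
item=F: final_score=NULL, provisional=61 → 61
item=G: final_score=75 → 75
item=K: final_score=NULL, provisional=1 → 1
item=L: final_score=NULL, provisional=87 → 87
item=M: final_score=NULL, provisional=NULL (all NULL) → NULL
item=Q: final_score=NULL, provisional=1 → 1
item=R: final_score=40 → 40
item=S: final_score=NULL, provisional=4 → 4
item=V: final_score=NULL, provisional=NULL (all NULL) → NULL
item=Z: final_score=NULL, provisional=NULL (all NULL) → NULL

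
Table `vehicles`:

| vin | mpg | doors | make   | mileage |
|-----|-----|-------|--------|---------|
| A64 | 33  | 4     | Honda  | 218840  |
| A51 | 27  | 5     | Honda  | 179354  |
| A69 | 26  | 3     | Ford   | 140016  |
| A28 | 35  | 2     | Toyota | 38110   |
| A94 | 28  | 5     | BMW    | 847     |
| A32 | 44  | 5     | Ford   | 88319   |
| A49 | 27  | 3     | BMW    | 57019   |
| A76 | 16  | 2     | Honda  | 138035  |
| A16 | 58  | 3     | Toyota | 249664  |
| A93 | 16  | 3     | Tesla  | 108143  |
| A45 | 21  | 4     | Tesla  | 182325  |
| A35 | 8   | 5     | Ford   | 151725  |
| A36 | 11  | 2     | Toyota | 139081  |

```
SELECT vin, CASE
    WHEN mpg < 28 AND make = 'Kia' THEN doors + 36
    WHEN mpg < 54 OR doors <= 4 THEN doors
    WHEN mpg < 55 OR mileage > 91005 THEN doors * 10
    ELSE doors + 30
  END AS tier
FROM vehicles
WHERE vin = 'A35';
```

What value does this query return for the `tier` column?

vin = A35: mpg=8, doors=5, make=Ford, mileage=151725.
mpg < 28 AND make = 'Kia' → false
mpg < 54 OR doors <= 4 → true → 5

5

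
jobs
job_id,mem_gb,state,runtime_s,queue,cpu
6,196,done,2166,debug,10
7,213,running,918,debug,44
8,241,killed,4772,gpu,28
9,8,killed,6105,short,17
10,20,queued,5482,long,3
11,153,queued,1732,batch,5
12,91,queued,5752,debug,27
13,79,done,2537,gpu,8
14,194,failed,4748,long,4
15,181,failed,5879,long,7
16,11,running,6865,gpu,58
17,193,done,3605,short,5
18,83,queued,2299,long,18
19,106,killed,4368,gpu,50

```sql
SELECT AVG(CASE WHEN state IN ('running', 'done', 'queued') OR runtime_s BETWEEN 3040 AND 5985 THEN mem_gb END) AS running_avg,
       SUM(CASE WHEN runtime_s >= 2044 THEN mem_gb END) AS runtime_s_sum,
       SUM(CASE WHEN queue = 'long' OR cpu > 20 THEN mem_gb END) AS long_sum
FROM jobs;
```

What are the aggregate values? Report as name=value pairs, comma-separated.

[running_avg: state IN ('running', 'done', 'queued') OR runtime_s BETWEEN 3040 AND 5985]
job_id=6: ✓ → 196
job_id=7: ✓ → 213
job_id=8: ✓ → 241
job_id=9: ✗
job_id=10: ✓ → 20
job_id=11: ✓ → 153
job_id=12: ✓ → 91
job_id=13: ✓ → 79
job_id=14: ✓ → 194
job_id=15: ✓ → 181
job_id=16: ✓ → 11
job_id=17: ✓ → 193
job_id=18: ✓ → 83
job_id=19: ✓ → 106
running_avg = (196 + 213 + 241 + 20 + 153 + 91 + 79 + 194 + 181 + 11 + 193 + 83 + 106) / 13 = 135.4615384615
—
[runtime_s_sum: runtime_s >= 2044]
job_id=6: ✓ → 196
job_id=7: ✗
job_id=8: ✓ → 241
job_id=9: ✓ → 8
job_id=10: ✓ → 20
job_id=11: ✗
job_id=12: ✓ → 91
job_id=13: ✓ → 79
job_id=14: ✓ → 194
job_id=15: ✓ → 181
job_id=16: ✓ → 11
job_id=17: ✓ → 193
job_id=18: ✓ → 83
job_id=19: ✓ → 106
runtime_s_sum = 196 + 241 + 8 + 20 + 91 + 79 + 194 + 181 + 11 + 193 + 83 + 106 = 1403
—
[long_sum: queue = 'long' OR cpu > 20]
job_id=6: ✗
job_id=7: ✓ → 213
job_id=8: ✓ → 241
job_id=9: ✗
job_id=10: ✓ → 20
job_id=11: ✗
job_id=12: ✓ → 91
job_id=13: ✗
job_id=14: ✓ → 194
job_id=15: ✓ → 181
job_id=16: ✓ → 11
job_id=17: ✗
job_id=18: ✓ → 83
job_id=19: ✓ → 106
long_sum = 213 + 241 + 20 + 91 + 194 + 181 + 11 + 83 + 106 = 1140

running_avg=135.4615384615, runtime_s_sum=1403, long_sum=1140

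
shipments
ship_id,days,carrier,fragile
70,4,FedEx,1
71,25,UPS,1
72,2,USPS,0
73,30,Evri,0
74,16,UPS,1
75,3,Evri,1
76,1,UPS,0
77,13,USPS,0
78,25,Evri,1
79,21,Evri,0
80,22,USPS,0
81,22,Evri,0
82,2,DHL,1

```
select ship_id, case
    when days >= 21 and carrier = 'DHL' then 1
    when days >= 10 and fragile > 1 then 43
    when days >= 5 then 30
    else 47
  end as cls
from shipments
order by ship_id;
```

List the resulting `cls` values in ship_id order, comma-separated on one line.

ship_id=70: ELSE → 47
ship_id=71: days >= 5 → 30
ship_id=72: ELSE → 47
ship_id=73: days >= 5 → 30
ship_id=74: days >= 5 → 30
ship_id=75: ELSE → 47
ship_id=76: ELSE → 47
ship_id=77: days >= 5 → 30
ship_id=78: days >= 5 → 30
ship_id=79: days >= 5 → 30
ship_id=80: days >= 5 → 30
ship_id=81: days >= 5 → 30
ship_id=82: ELSE → 47

47, 30, 47, 30, 30, 47, 47, 30, 30, 30, 30, 30, 47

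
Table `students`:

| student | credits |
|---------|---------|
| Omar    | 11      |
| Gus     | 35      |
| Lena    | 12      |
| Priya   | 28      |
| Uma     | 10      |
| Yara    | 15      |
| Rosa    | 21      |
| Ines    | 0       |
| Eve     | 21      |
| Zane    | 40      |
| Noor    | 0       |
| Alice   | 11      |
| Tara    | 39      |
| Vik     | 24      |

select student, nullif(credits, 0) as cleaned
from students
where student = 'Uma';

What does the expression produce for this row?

10

student = Uma: credits=10.
credits=10 vs 0: differ → 10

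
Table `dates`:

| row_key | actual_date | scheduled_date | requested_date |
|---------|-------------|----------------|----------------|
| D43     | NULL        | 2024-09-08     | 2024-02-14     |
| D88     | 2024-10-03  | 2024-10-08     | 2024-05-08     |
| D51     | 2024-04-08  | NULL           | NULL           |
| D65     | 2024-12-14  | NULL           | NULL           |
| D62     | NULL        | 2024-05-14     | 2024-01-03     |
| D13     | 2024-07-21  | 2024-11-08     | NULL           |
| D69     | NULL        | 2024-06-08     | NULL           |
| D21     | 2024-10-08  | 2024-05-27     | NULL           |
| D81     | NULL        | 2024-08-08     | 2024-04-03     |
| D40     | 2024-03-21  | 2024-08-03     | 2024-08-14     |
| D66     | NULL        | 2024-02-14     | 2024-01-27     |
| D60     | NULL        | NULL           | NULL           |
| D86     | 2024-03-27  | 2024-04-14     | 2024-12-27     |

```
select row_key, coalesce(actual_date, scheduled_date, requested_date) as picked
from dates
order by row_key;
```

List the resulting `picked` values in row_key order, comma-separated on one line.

2024-07-21, 2024-10-08, 2024-03-21, 2024-09-08, 2024-04-08, NULL, 2024-05-14, 2024-12-14, 2024-02-14, 2024-06-08, 2024-08-08, 2024-03-27, 2024-10-03

row_key=D13: actual_date=2024-07-21 → 2024-07-21
row_key=D21: actual_date=2024-10-08 → 2024-10-08
row_key=D40: actual_date=2024-03-21 → 2024-03-21
row_key=D43: actual_date=NULL, scheduled_date=2024-09-08 → 2024-09-08
row_key=D51: actual_date=2024-04-08 → 2024-04-08
row_key=D60: actual_date=NULL, scheduled_date=NULL, requested_date=NULL (all NULL) → NULL
row_key=D62: actual_date=NULL, scheduled_date=2024-05-14 → 2024-05-14
row_key=D65: actual_date=2024-12-14 → 2024-12-14
row_key=D66: actual_date=NULL, scheduled_date=2024-02-14 → 2024-02-14
row_key=D69: actual_date=NULL, scheduled_date=2024-06-08 → 2024-06-08
row_key=D81: actual_date=NULL, scheduled_date=2024-08-08 → 2024-08-08
row_key=D86: actual_date=2024-03-27 → 2024-03-27
row_key=D88: actual_date=2024-10-03 → 2024-10-03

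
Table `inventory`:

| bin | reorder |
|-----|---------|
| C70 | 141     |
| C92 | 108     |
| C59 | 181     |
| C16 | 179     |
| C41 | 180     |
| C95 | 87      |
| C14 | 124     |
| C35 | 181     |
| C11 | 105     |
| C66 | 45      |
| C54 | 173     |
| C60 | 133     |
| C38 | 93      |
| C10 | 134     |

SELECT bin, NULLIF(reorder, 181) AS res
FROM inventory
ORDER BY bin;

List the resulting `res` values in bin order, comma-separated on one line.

bin=C10: reorder=134 vs 181: differ → 134
bin=C11: reorder=105 vs 181: differ → 105
bin=C14: reorder=124 vs 181: differ → 124
bin=C16: reorder=179 vs 181: differ → 179
bin=C35: reorder=181 vs 181: equal → NULL
bin=C38: reorder=93 vs 181: differ → 93
bin=C41: reorder=180 vs 181: differ → 180
bin=C54: reorder=173 vs 181: differ → 173
bin=C59: reorder=181 vs 181: equal → NULL
bin=C60: reorder=133 vs 181: differ → 133
bin=C66: reorder=45 vs 181: differ → 45
bin=C70: reorder=141 vs 181: differ → 141
bin=C92: reorder=108 vs 181: differ → 108
bin=C95: reorder=87 vs 181: differ → 87

134, 105, 124, 179, NULL, 93, 180, 173, NULL, 133, 45, 141, 108, 87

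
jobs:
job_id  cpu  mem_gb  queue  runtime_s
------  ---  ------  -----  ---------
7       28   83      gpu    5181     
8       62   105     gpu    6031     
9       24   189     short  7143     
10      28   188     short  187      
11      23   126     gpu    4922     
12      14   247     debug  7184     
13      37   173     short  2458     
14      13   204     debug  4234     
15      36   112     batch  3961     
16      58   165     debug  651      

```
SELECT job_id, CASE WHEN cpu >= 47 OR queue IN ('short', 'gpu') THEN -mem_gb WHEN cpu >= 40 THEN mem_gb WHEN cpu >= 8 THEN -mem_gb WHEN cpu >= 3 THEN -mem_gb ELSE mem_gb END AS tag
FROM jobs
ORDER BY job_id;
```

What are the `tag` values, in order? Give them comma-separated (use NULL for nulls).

-83, -105, -189, -188, -126, -247, -173, -204, -112, -165

job_id=7: cpu >= 47 OR queue IN ('short', 'gpu') → -83
job_id=8: cpu >= 47 OR queue IN ('short', 'gpu') → -105
job_id=9: cpu >= 47 OR queue IN ('short', 'gpu') → -189
job_id=10: cpu >= 47 OR queue IN ('short', 'gpu') → -188
job_id=11: cpu >= 47 OR queue IN ('short', 'gpu') → -126
job_id=12: cpu >= 8 → -247
job_id=13: cpu >= 47 OR queue IN ('short', 'gpu') → -173
job_id=14: cpu >= 8 → -204
job_id=15: cpu >= 8 → -112
job_id=16: cpu >= 47 OR queue IN ('short', 'gpu') → -165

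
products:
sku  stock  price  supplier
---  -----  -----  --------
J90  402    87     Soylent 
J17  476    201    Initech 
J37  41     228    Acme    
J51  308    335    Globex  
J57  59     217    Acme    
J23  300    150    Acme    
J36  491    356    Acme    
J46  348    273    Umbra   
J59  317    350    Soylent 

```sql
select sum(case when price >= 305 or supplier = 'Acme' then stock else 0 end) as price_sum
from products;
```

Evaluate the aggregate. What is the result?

1516

sku=J90: ✗
sku=J17: ✗
sku=J37: ✓ → 41
sku=J51: ✓ → 308
sku=J57: ✓ → 59
sku=J23: ✓ → 300
sku=J36: ✓ → 491
sku=J46: ✗
sku=J59: ✓ → 317
price_sum = 41 + 308 + 59 + 300 + 491 + 317 = 1516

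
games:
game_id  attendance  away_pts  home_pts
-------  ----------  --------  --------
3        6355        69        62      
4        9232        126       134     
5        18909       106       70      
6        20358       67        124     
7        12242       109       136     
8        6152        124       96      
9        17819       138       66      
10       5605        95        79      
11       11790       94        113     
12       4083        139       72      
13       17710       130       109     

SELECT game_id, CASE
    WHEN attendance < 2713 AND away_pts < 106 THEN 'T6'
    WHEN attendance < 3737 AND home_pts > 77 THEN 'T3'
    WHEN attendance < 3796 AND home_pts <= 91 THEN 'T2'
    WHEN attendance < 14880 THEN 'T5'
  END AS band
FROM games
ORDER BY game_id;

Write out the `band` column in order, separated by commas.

game_id=3: attendance < 14880 → T5
game_id=4: attendance < 14880 → T5
game_id=5: (no match → NULL) → NULL
game_id=6: (no match → NULL) → NULL
game_id=7: attendance < 14880 → T5
game_id=8: attendance < 14880 → T5
game_id=9: (no match → NULL) → NULL
game_id=10: attendance < 14880 → T5
game_id=11: attendance < 14880 → T5
game_id=12: attendance < 14880 → T5
game_id=13: (no match → NULL) → NULL

T5, T5, NULL, NULL, T5, T5, NULL, T5, T5, T5, NULL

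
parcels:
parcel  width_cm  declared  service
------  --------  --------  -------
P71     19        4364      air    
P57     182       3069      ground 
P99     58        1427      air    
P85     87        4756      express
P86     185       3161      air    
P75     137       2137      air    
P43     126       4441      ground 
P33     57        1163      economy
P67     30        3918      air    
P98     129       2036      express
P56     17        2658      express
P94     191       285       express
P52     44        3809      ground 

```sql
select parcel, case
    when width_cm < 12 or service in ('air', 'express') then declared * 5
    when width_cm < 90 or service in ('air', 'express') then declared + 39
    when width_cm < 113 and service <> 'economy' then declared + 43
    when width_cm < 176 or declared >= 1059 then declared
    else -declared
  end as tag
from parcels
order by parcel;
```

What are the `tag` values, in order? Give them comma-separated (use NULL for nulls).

1202, 4441, 3848, 13290, 3069, 19590, 21820, 10685, 23780, 15805, 1425, 10180, 7135

parcel=P33: width_cm < 90 or service in ('air', 'express') → 1202
parcel=P43: width_cm < 176 or declared >= 1059 → 4441
parcel=P52: width_cm < 90 or service in ('air', 'express') → 3848
parcel=P56: width_cm < 12 or service in ('air', 'express') → 13290
parcel=P57: width_cm < 176 or declared >= 1059 → 3069
parcel=P67: width_cm < 12 or service in ('air', 'express') → 19590
parcel=P71: width_cm < 12 or service in ('air', 'express') → 21820
parcel=P75: width_cm < 12 or service in ('air', 'express') → 10685
parcel=P85: width_cm < 12 or service in ('air', 'express') → 23780
parcel=P86: width_cm < 12 or service in ('air', 'express') → 15805
parcel=P94: width_cm < 12 or service in ('air', 'express') → 1425
parcel=P98: width_cm < 12 or service in ('air', 'express') → 10180
parcel=P99: width_cm < 12 or service in ('air', 'express') → 7135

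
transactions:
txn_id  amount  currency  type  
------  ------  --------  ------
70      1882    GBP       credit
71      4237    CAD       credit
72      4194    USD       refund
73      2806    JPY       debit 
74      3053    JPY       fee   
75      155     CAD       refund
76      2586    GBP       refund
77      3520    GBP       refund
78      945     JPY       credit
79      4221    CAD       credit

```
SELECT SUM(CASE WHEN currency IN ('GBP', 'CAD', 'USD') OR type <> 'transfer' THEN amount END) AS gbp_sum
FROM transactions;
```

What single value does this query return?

27599

txn_id=70: ✓ → 1882
txn_id=71: ✓ → 4237
txn_id=72: ✓ → 4194
txn_id=73: ✓ → 2806
txn_id=74: ✓ → 3053
txn_id=75: ✓ → 155
txn_id=76: ✓ → 2586
txn_id=77: ✓ → 3520
txn_id=78: ✓ → 945
txn_id=79: ✓ → 4221
gbp_sum = 1882 + 4237 + 4194 + 2806 + 3053 + 155 + 2586 + 3520 + 945 + 4221 = 27599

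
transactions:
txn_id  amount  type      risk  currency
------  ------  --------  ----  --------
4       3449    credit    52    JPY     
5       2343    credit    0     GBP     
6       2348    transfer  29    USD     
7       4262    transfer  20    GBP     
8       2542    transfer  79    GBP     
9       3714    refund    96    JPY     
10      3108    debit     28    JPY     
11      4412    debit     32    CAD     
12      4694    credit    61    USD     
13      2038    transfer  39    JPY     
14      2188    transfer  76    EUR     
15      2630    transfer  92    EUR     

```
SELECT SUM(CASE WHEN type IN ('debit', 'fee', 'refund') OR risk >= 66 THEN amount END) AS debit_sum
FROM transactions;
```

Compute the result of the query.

txn_id=4: ✗
txn_id=5: ✗
txn_id=6: ✗
txn_id=7: ✗
txn_id=8: ✓ → 2542
txn_id=9: ✓ → 3714
txn_id=10: ✓ → 3108
txn_id=11: ✓ → 4412
txn_id=12: ✗
txn_id=13: ✗
txn_id=14: ✓ → 2188
txn_id=15: ✓ → 2630
debit_sum = 2542 + 3714 + 3108 + 4412 + 2188 + 2630 = 18594

18594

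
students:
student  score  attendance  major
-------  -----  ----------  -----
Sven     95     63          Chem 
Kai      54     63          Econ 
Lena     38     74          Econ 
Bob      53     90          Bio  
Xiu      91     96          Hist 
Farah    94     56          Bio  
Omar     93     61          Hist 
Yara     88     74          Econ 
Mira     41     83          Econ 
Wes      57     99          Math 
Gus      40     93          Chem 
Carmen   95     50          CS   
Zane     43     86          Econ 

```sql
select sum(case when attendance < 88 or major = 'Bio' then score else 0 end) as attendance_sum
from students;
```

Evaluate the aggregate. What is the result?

694

student=Sven: ✓ → 95
student=Kai: ✓ → 54
student=Lena: ✓ → 38
student=Bob: ✓ → 53
student=Xiu: ✗
student=Farah: ✓ → 94
student=Omar: ✓ → 93
student=Yara: ✓ → 88
student=Mira: ✓ → 41
student=Wes: ✗
student=Gus: ✗
student=Carmen: ✓ → 95
student=Zane: ✓ → 43
attendance_sum = 95 + 54 + 38 + 53 + 94 + 93 + 88 + 41 + 95 + 43 = 694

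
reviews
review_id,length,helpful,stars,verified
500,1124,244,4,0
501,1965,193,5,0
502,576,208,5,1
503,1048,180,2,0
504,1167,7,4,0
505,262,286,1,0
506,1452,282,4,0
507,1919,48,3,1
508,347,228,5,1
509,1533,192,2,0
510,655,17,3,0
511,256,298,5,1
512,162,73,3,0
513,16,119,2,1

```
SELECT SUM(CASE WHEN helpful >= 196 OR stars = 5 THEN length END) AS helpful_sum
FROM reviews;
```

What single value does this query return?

review_id=500: ✓ → 1124
review_id=501: ✓ → 1965
review_id=502: ✓ → 576
review_id=503: ✗
review_id=504: ✗
review_id=505: ✓ → 262
review_id=506: ✓ → 1452
review_id=507: ✗
review_id=508: ✓ → 347
review_id=509: ✗
review_id=510: ✗
review_id=511: ✓ → 256
review_id=512: ✗
review_id=513: ✗
helpful_sum = 1124 + 1965 + 576 + 262 + 1452 + 347 + 256 = 5982

5982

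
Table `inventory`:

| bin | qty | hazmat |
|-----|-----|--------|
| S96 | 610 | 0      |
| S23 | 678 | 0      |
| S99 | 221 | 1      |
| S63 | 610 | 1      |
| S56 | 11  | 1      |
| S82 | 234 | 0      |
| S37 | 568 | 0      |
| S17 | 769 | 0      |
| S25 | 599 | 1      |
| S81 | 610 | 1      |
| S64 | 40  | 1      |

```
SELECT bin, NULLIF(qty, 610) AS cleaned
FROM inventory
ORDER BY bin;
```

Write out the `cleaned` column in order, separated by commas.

bin=S17: qty=769 vs 610: differ → 769
bin=S23: qty=678 vs 610: differ → 678
bin=S25: qty=599 vs 610: differ → 599
bin=S37: qty=568 vs 610: differ → 568
bin=S56: qty=11 vs 610: differ → 11
bin=S63: qty=610 vs 610: equal → NULL
bin=S64: qty=40 vs 610: differ → 40
bin=S81: qty=610 vs 610: equal → NULL
bin=S82: qty=234 vs 610: differ → 234
bin=S96: qty=610 vs 610: equal → NULL
bin=S99: qty=221 vs 610: differ → 221

769, 678, 599, 568, 11, NULL, 40, NULL, 234, NULL, 221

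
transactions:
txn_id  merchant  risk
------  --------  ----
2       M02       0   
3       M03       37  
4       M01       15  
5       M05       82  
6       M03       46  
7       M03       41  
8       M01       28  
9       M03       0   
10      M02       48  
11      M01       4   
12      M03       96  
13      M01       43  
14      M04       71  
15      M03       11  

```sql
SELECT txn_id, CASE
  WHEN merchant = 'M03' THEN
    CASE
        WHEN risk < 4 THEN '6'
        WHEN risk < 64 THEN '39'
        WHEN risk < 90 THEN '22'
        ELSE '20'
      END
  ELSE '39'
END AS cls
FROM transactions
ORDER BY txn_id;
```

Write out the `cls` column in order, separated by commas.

txn_id=2: merchant='M02' → outer ELSE → 39
txn_id=3: merchant='M03' → inner[risk < 64] → 39
txn_id=4: merchant='M01' → outer ELSE → 39
txn_id=5: merchant='M05' → outer ELSE → 39
txn_id=6: merchant='M03' → inner[risk < 64] → 39
txn_id=7: merchant='M03' → inner[risk < 64] → 39
txn_id=8: merchant='M01' → outer ELSE → 39
txn_id=9: merchant='M03' → inner[risk < 4] → 6
txn_id=10: merchant='M02' → outer ELSE → 39
txn_id=11: merchant='M01' → outer ELSE → 39
txn_id=12: merchant='M03' → inner[ELSE] → 20
txn_id=13: merchant='M01' → outer ELSE → 39
txn_id=14: merchant='M04' → outer ELSE → 39
txn_id=15: merchant='M03' → inner[risk < 64] → 39

39, 39, 39, 39, 39, 39, 39, 6, 39, 39, 20, 39, 39, 39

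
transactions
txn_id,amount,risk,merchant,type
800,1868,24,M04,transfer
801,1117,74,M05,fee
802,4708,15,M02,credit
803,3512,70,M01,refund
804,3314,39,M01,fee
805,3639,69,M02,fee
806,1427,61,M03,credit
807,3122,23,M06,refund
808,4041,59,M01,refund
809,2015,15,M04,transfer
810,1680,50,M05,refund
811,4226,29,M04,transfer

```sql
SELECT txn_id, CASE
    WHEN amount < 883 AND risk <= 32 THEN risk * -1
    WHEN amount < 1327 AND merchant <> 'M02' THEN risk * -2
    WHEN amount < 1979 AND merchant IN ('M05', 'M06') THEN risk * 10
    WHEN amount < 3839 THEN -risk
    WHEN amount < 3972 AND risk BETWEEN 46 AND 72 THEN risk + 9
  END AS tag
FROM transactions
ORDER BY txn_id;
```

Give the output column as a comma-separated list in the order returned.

txn_id=800: amount < 3839 → -24
txn_id=801: amount < 1327 AND merchant <> 'M02' → -148
txn_id=802: (no match → NULL) → NULL
txn_id=803: amount < 3839 → -70
txn_id=804: amount < 3839 → -39
txn_id=805: amount < 3839 → -69
txn_id=806: amount < 3839 → -61
txn_id=807: amount < 3839 → -23
txn_id=808: (no match → NULL) → NULL
txn_id=809: amount < 3839 → -15
txn_id=810: amount < 1979 AND merchant IN ('M05', 'M06') → 500
txn_id=811: (no match → NULL) → NULL

-24, -148, NULL, -70, -39, -69, -61, -23, NULL, -15, 500, NULL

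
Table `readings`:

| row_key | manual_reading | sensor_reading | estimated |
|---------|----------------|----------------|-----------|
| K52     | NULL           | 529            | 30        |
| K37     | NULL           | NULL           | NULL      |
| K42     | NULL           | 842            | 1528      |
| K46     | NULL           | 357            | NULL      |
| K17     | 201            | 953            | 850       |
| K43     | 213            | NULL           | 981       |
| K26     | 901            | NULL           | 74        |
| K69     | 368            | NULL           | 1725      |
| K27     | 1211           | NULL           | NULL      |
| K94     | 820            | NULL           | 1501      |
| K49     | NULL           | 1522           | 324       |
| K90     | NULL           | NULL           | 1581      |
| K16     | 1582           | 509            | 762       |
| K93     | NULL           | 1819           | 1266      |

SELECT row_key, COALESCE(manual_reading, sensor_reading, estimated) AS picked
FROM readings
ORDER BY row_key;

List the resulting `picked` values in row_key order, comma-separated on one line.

1582, 201, 901, 1211, NULL, 842, 213, 357, 1522, 529, 368, 1581, 1819, 820

row_key=K16: manual_reading=1582 → 1582
row_key=K17: manual_reading=201 → 201
row_key=K26: manual_reading=901 → 901
row_key=K27: manual_reading=1211 → 1211
row_key=K37: manual_reading=NULL, sensor_reading=NULL, estimated=NULL (all NULL) → NULL
row_key=K42: manual_reading=NULL, sensor_reading=842 → 842
row_key=K43: manual_reading=213 → 213
row_key=K46: manual_reading=NULL, sensor_reading=357 → 357
row_key=K49: manual_reading=NULL, sensor_reading=1522 → 1522
row_key=K52: manual_reading=NULL, sensor_reading=529 → 529
row_key=K69: manual_reading=368 → 368
row_key=K90: manual_reading=NULL, sensor_reading=NULL, estimated=1581 → 1581
row_key=K93: manual_reading=NULL, sensor_reading=1819 → 1819
row_key=K94: manual_reading=820 → 820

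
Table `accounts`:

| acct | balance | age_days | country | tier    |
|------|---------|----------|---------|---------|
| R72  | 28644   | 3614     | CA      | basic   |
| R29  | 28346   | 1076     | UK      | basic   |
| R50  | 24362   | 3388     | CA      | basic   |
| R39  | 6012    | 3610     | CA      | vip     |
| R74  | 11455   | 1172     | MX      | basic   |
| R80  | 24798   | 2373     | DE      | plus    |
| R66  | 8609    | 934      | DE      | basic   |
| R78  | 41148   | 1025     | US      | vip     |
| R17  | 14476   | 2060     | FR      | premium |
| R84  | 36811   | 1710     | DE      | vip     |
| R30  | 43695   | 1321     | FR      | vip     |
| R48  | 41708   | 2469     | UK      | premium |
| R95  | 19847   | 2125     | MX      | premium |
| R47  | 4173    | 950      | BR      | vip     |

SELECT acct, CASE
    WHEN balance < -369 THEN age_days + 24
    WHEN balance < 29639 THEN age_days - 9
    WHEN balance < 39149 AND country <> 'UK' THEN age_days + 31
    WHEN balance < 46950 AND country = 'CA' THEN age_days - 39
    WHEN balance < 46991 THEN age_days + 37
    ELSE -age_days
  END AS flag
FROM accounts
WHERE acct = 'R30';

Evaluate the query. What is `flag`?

acct = R30: balance=43695, age_days=1321, country=FR, tier=vip.
balance < -369 → false
balance < 29639 → false
balance < 39149 AND country <> 'UK' → false
balance < 46950 AND country = 'CA' → false
balance < 46991 → true → 1358

1358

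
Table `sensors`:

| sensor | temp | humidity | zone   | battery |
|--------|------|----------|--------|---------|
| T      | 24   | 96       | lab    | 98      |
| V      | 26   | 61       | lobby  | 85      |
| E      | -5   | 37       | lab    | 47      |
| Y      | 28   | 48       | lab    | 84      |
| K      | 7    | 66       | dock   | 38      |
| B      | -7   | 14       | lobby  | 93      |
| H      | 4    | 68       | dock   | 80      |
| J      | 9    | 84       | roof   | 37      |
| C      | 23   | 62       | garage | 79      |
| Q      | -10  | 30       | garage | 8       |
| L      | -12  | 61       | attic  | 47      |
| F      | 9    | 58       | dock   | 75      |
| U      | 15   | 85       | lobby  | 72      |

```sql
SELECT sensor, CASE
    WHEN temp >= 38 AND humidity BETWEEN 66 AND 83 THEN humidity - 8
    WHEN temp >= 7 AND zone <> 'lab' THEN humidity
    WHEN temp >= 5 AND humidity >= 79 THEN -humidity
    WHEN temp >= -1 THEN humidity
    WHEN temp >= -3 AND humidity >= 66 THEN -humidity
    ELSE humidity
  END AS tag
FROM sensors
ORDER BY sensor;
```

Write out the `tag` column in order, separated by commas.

sensor=B: ELSE → 14
sensor=C: temp >= 7 AND zone <> 'lab' → 62
sensor=E: ELSE → 37
sensor=F: temp >= 7 AND zone <> 'lab' → 58
sensor=H: temp >= -1 → 68
sensor=J: temp >= 7 AND zone <> 'lab' → 84
sensor=K: temp >= 7 AND zone <> 'lab' → 66
sensor=L: ELSE → 61
sensor=Q: ELSE → 30
sensor=T: temp >= 5 AND humidity >= 79 → -96
sensor=U: temp >= 7 AND zone <> 'lab' → 85
sensor=V: temp >= 7 AND zone <> 'lab' → 61
sensor=Y: temp >= -1 → 48

14, 62, 37, 58, 68, 84, 66, 61, 30, -96, 85, 61, 48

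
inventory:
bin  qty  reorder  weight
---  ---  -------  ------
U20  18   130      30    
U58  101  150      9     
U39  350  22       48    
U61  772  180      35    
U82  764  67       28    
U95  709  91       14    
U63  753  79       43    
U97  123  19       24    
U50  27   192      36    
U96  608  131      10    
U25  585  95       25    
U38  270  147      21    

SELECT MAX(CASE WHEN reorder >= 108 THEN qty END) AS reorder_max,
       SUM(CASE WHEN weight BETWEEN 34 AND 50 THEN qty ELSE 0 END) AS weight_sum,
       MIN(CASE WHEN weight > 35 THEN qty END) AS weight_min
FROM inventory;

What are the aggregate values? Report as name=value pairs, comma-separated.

[reorder_max: reorder >= 108]
bin=U20: ✓ → 18
bin=U58: ✓ → 101
bin=U39: ✗
bin=U61: ✓ → 772
bin=U82: ✗
bin=U95: ✗
bin=U63: ✗
bin=U97: ✗
bin=U50: ✓ → 27
bin=U96: ✓ → 608
bin=U25: ✗
bin=U38: ✓ → 270
reorder_max = MAX(18, 101, 772, 27, 608, 270) = 772
—
[weight_sum: weight BETWEEN 34 AND 50]
bin=U20: ✗
bin=U58: ✗
bin=U39: ✓ → 350
bin=U61: ✓ → 772
bin=U82: ✗
bin=U95: ✗
bin=U63: ✓ → 753
bin=U97: ✗
bin=U50: ✓ → 27
bin=U96: ✗
bin=U25: ✗
bin=U38: ✗
weight_sum = 350 + 772 + 753 + 27 = 1902
—
[weight_min: weight > 35]
bin=U20: ✗
bin=U58: ✗
bin=U39: ✓ → 350
bin=U61: ✗
bin=U82: ✗
bin=U95: ✗
bin=U63: ✓ → 753
bin=U97: ✗
bin=U50: ✓ → 27
bin=U96: ✗
bin=U25: ✗
bin=U38: ✗
weight_min = MIN(350, 753, 27) = 27

reorder_max=772, weight_sum=1902, weight_min=27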